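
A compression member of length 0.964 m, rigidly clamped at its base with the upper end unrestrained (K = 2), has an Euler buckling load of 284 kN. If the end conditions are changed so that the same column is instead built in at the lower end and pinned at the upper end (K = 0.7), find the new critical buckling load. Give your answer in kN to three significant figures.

P_cr ≈ 2320 kN

P_cr ∝ 1/K², so P_cr,new = P_cr,old × (K_old/K_new)² = 284 × (2/0.7)²
= 284 × 8.163 = 2320 kN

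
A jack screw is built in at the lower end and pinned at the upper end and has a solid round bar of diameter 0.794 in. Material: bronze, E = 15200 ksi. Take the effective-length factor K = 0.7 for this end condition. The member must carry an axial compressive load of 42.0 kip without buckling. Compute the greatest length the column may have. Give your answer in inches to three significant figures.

I = πd⁴/64 = π×0.794⁴/64 = 1.951×10^-2 in⁴
At the buckling limit P_cr = P = 4.200×10^4 lb
From P_cr = π²EI/(K·L)²:  L = (1/K)·√(π²EI/P_cr) = (1/0.7)·√(π²×1.52×10^7×1.951×10^-2/4.200×10^4)
L = 11.9 in

L_max ≈ 11.9 in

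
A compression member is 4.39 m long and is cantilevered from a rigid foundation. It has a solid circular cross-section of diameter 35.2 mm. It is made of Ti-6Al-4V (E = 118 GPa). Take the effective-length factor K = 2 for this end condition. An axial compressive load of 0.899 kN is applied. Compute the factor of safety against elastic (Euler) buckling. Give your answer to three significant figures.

I = πd⁴/64 = π×35.2⁴/64 = 7.536×10^4 mm⁴
I = 7.536×10^4 mm⁴ = 7.536×10^-8 m⁴
Effective length L_e = K·L = 2 × 4.39 = 8.780 m
P_cr = π²EI / L_e² = π² × 118×10⁹ × 7.536×10^-8 / 8.780² = 1.139×10^3 N
Factor of safety n = P_cr / P = 1.1385 / 0.899 = 1.27

n ≈ 1.27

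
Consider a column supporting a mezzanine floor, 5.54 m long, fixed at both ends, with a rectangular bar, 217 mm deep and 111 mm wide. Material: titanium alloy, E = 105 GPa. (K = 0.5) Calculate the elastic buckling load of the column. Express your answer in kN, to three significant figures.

P_cr ≈ 3340 kN

Buckling occurs about the weak axis: I_min = h·b³/12 with b = 111 mm (the shorter side).
I_min = 217×111³/12 = 2.473×10^7 mm⁴
I = 2.473×10^7 mm⁴ = 2.473×10^-5 m⁴
Effective length L_e = K·L = 0.5 × 5.54 = 2.770 m
P_cr = π²EI / L_e² = π² × 105×10⁹ × 2.473×10^-5 / 2.770² = 3.340×10^6 N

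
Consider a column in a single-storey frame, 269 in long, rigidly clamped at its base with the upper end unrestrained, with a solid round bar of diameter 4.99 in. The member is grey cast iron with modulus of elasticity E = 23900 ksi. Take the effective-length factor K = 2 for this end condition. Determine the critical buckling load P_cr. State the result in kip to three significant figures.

P_cr ≈ 24.8 kip

I = πd⁴/64 = π×4.99⁴/64 = 30.43 in⁴
Effective length L_e = K·L = 2 × 269 = 538.0 in
P_cr = π²EI / L_e² = π² × 23900×10³ × 30.43 / 538.0² = 2.480×10^4 lb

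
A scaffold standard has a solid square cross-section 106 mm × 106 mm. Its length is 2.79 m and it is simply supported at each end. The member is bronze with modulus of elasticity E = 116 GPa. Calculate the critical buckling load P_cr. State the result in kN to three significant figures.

I = a⁴/12 = 106⁴/12 = 1.052×10^7 mm⁴
I = 1.052×10^7 mm⁴ = 1.052×10^-5 m⁴
Effective length L_e = K·L = 1 × 2.79 = 2.790 m
P_cr = π²EI / L_e² = π² × 116×10⁹ × 1.052×10^-5 / 2.790² = 1.547×10^6 N

P_cr ≈ 1550 kN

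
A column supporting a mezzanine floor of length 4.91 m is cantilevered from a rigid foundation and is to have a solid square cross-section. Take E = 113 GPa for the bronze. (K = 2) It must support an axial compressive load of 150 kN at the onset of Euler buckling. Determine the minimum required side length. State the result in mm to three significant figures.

a ≈ 112 mm

L_e = K·L = 2 × 4.91 = 9.820 m
Required I = P_cr·L_e²/(π²E) = 1.500×10^5 × 9.820² / (π² × 1.13×10^11) = 1.297×10^-5 m⁴
I_req = 1.297×10^7 mm⁴
Solid square: I = a⁴/12  ⇒  a = (12I)^(1/4) = (12×1.297×10^7)^(1/4) = 112 mm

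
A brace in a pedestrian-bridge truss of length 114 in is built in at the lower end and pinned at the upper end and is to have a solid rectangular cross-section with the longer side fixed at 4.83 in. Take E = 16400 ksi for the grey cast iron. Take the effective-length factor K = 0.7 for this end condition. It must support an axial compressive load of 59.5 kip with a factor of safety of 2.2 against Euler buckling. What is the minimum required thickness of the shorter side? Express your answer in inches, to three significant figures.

b ≈ 2.34 in

Required P_cr = n·P = 2.2 × 59.5 = 130.9 kip
L_e = K·L = 0.7 × 114 = 79.80 in
Required I = P_cr·L_e²/(π²E) = 1.309×10^5 × 79.80² / (π² × 1.64×10^7) = 5.150 in⁴
Rectangle, weak axis: I_min = h·b³/12 with h = 4.83 in fixed  ⇒  b = (12I/h)^(1/3) = 2.34 in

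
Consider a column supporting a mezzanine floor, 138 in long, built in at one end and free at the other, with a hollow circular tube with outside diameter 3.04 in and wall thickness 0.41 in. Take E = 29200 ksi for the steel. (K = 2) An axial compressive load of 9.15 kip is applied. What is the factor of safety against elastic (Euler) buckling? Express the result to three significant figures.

Inner diameter d_i = 3.04 − 2×0.41 = 2.220 in
I = π(d_o⁴ − d_i⁴)/64 = π(3.04⁴ − 2.220⁴)/64 = 3.000 in⁴
Effective length L_e = K·L = 2 × 138 = 276.0 in
P_cr = π²EI / L_e² = π² × 29200×10³ × 3.000 / 276.0² = 1.135×10^4 lb
Factor of safety n = P_cr / P = 11.350 / 9.15 = 1.24

n ≈ 1.24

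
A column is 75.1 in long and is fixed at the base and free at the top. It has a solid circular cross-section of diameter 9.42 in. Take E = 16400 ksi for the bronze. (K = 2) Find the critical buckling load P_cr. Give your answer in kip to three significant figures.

I = πd⁴/64 = π×9.42⁴/64 = 386.5 in⁴
Effective length L_e = K·L = 2 × 75.1 = 150.2 in
P_cr = π²EI / L_e² = π² × 16400×10³ × 386.5 / 150.2² = 2.773×10^6 lb

P_cr ≈ 2770 kip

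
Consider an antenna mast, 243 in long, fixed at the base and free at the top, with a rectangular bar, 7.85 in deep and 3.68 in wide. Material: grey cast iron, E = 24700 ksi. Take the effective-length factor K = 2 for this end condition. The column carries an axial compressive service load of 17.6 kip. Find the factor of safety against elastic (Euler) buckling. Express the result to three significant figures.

Buckling occurs about the weak axis: I_min = h·b³/12 with b = 3.68 in (the shorter side).
I_min = 7.85×3.68³/12 = 32.60 in⁴
Effective length L_e = K·L = 2 × 243 = 486.0 in
P_cr = π²EI / L_e² = π² × 24700×10³ × 32.60 / 486.0² = 3.365×10^4 lb
Factor of safety n = P_cr / P = 33.648 / 17.6 = 1.91

n ≈ 1.91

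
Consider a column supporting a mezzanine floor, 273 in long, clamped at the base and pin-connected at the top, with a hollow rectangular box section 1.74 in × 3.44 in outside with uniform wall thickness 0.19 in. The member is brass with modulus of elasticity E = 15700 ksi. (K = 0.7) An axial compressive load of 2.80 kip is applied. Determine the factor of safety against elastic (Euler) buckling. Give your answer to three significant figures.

Inner dimensions: h_i = 3.44 − 2×0.19 = 3.060 in, b_i = 1.74 − 2×0.19 = 1.360 in
Weak-axis I_min = (h_o·b_o³ − h_i·b_i³)/12 with b_o = 1.74, b_i = 1.360 in (shorter outer/inner sides).
I_min = (3.44×1.74³ − 3.060×1.360³)/12 = 0.8687 in⁴
Effective length L_e = K·L = 0.7 × 273 = 191.1 in
P_cr = π²EI / L_e² = π² × 15700×10³ × 0.8687 / 191.1² = 3.686×10^3 lb
Factor of safety n = P_cr / P = 3.6860 / 2.80 = 1.32

n ≈ 1.32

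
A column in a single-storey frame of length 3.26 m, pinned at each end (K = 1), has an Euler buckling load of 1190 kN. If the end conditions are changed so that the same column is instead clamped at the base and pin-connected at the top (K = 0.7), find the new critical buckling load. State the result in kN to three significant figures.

P_cr ≈ 2430 kN

P_cr ∝ 1/K², so P_cr,new = P_cr,old × (K_old/K_new)² = 1190 × (1/0.7)²
= 1190 × 2.041 = 2430 kN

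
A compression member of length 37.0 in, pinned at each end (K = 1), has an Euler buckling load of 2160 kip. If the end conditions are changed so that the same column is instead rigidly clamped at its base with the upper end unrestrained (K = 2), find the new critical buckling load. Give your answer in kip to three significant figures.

P_cr ≈ 540 kip

P_cr ∝ 1/K², so P_cr,new = P_cr,old × (K_old/K_new)² = 2160 × (1/2)²
= 2160 × 0.2500 = 540 kip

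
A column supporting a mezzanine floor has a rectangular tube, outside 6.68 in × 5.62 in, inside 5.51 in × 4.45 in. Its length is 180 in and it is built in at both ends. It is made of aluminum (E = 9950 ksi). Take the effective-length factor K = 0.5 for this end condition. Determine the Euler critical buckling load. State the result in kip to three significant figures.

Weak-axis I_min = (h_o·b_o³ − h_i·b_i³)/12 with b_o = 5.62, b_i = 4.450 in (shorter outer/inner sides).
I_min = (6.68×5.62³ − 5.510×4.450³)/12 = 58.35 in⁴
Effective length L_e = K·L = 0.5 × 180 = 90.00 in
P_cr = π²EI / L_e² = π² × 9950×10³ × 58.35 / 90.00² = 7.074×10^5 lb

P_cr ≈ 707 kip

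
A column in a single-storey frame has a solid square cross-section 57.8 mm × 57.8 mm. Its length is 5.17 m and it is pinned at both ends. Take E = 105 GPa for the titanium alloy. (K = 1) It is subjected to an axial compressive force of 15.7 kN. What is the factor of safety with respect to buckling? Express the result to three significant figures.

I = a⁴/12 = 57.8⁴/12 = 9.301×10^5 mm⁴
I = 9.301×10^5 mm⁴ = 9.301×10^-7 m⁴
Effective length L_e = K·L = 1 × 5.17 = 5.170 m
P_cr = π²EI / L_e² = π² × 105×10⁹ × 9.301×10^-7 / 5.170² = 3.606×10^4 N
Factor of safety n = P_cr / P = 36.061 / 15.7 = 2.30

n ≈ 2.30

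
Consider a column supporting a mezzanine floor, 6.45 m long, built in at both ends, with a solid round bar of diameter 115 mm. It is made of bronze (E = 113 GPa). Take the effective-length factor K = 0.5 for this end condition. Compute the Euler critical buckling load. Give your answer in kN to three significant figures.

I = πd⁴/64 = π×115⁴/64 = 8.585×10^6 mm⁴
I = 8.585×10^6 mm⁴ = 8.585×10^-6 m⁴
Effective length L_e = K·L = 0.5 × 6.45 = 3.225 m
P_cr = π²EI / L_e² = π² × 113×10⁹ × 8.585×10^-6 / 3.225² = 9.206×10^5 N

P_cr ≈ 921 kN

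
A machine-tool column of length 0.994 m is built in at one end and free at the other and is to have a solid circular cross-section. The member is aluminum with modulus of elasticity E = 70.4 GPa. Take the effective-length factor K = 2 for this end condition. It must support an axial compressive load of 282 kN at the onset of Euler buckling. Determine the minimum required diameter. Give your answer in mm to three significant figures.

d ≈ 75.6 mm

L_e = K·L = 2 × 0.994 = 1.988 m
Required I = P_cr·L_e²/(π²E) = 2.820×10^5 × 1.988² / (π² × 7.04×10^10) = 1.604×10^-6 m⁴
I_req = 1.604×10^6 mm⁴
Solid circle: I = πd⁴/64  ⇒  d = (64I/π)^(1/4) = (64×1.604×10^6/π)^(1/4) = 75.6 mm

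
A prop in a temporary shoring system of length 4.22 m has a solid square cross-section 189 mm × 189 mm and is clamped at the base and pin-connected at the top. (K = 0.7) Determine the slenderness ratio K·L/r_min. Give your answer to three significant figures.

I = a⁴/12 = 189⁴/12 = 1.063×10^8 mm⁴
A = 3.572×10^4 mm²;  r_min = √(I/A) = √(1.063×10^8/3.572×10^4) = 54.56 mm
L_e = K·L = 0.7 × 4.22 m = 2.954 m = 2954.0 mm
λ = L_e / r_min = 2954.0 / 54.56 = 54.1

λ ≈ 54.1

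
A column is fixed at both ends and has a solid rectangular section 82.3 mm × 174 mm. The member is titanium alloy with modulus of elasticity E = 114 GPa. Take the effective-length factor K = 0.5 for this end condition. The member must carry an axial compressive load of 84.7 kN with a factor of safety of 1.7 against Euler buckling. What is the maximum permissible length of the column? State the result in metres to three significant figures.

Buckling occurs about the weak axis: I_min = h·b³/12 with b = 82.3 mm (the shorter side).
I_min = 174×82.3³/12 = 8.083×10^6 mm⁴
I = 8.083×10^-6 m⁴
Required critical load P_cr = n·P = 1.7 × 84.7 = 144.0 kN = 1.440×10^5 N
From P_cr = π²EI/(K·L)²:  L = (1/K)·√(π²EI/P_cr) = (1/0.5)·√(π²×1.14×10^11×8.083×10^-6/1.440×10^5)
L = 15.9 m

L_max ≈ 15.9 m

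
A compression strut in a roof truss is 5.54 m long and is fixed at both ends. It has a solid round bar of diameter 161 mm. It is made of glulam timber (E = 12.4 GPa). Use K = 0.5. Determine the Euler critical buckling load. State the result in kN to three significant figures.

I = πd⁴/64 = π×161⁴/64 = 3.298×10^7 mm⁴
I = 3.298×10^7 mm⁴ = 3.298×10^-5 m⁴
Effective length L_e = K·L = 0.5 × 5.54 = 2.770 m
P_cr = π²EI / L_e² = π² × 12.4×10⁹ × 3.298×10^-5 / 2.770² = 5.261×10^5 N

P_cr ≈ 526 kN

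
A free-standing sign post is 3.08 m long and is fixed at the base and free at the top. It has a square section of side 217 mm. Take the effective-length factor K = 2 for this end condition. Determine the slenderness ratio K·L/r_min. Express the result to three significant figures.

λ ≈ 98.3

I = a⁴/12 = 217⁴/12 = 1.848×10^8 mm⁴
A = 4.709×10^4 mm²;  r_min = √(I/A) = √(1.848×10^8/4.709×10^4) = 62.64 mm
L_e = K·L = 2 × 3.08 m = 6.160 m = 6160.0 mm
λ = L_e / r_min = 6160.0 / 62.64 = 98.3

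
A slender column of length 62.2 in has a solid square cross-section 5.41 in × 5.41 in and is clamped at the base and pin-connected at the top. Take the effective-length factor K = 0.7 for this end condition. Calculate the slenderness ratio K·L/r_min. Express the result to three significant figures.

λ ≈ 27.9

For a square r = a/√12 = 5.41/√12 = 1.562 in
L_e = K·L = 0.7 × 62.2 = 43.54 in
λ = L_e / r_min = 43.540 / 1.562 = 27.9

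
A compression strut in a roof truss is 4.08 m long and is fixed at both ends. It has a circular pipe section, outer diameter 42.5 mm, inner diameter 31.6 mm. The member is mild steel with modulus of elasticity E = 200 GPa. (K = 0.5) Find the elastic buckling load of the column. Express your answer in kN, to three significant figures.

d_o = 42.5 mm, d_i = 31.6 mm
I = π(d_o⁴ − d_i⁴)/64 = π(42.5⁴ − 31.60⁴)/64 = 1.112×10^5 mm⁴
I = 1.112×10^5 mm⁴ = 1.112×10^-7 m⁴
Effective length L_e = K·L = 0.5 × 4.08 = 2.040 m
P_cr = π²EI / L_e² = π² × 200×10⁹ × 1.112×10^-7 / 2.040² = 5.275×10^4 N

P_cr ≈ 52.7 kN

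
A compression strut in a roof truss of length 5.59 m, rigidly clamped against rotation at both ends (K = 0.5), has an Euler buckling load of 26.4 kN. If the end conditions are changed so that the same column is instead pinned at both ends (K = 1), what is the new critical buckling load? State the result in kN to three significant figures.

P_cr ≈ 6.60 kN

P_cr ∝ 1/K², so P_cr,new = P_cr,old × (K_old/K_new)² = 26.4 × (0.5/1)²
= 26.4 × 0.2500 = 6.60 kN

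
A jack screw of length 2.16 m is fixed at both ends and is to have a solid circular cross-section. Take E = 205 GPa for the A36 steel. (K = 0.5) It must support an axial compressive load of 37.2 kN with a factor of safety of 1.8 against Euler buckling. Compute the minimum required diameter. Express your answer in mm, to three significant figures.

Required P_cr = n·P = 1.8 × 37.2 = 66.96 kN
L_e = K·L = 0.5 × 2.16 = 1.080 m
Required I = P_cr·L_e²/(π²E) = 6.696×10^4 × 1.080² / (π² × 2.05×10^11) = 3.860×10^-8 m⁴
I_req = 3.860×10^4 mm⁴
Solid circle: I = πd⁴/64  ⇒  d = (64I/π)^(1/4) = (64×3.860×10^4/π)^(1/4) = 29.8 mm

d ≈ 29.8 mm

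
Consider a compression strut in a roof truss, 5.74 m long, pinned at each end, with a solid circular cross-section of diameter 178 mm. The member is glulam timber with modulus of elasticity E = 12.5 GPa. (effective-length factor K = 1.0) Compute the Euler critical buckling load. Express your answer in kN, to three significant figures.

I = πd⁴/64 = π×178⁴/64 = 4.928×10^7 mm⁴
I = 4.928×10^7 mm⁴ = 4.928×10^-5 m⁴
Effective length L_e = K·L = 1 × 5.74 = 5.740 m
P_cr = π²EI / L_e² = π² × 12.5×10⁹ × 4.928×10^-5 / 5.740² = 1.845×10^5 N

P_cr ≈ 185 kN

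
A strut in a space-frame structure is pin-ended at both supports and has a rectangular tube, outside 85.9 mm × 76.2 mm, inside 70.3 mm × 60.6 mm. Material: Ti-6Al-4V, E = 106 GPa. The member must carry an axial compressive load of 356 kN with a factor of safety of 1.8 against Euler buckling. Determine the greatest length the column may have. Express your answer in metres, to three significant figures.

Weak-axis I_min = (h_o·b_o³ − h_i·b_i³)/12 with b_o = 76.2, b_i = 60.60 mm (shorter outer/inner sides).
I_min = (85.9×76.2³ − 70.30×60.60³)/12 = 1.863×10^6 mm⁴
I = 1.863×10^-6 m⁴
Required critical load P_cr = n·P = 1.8 × 356 = 640.8 kN = 6.408×10^5 N
From P_cr = π²EI/(K·L)²:  L = (1/K)·√(π²EI/P_cr) = (1/1)·√(π²×1.06×10^11×1.863×10^-6/6.408×10^5)
L = 1.74 m

L_max ≈ 1.74 m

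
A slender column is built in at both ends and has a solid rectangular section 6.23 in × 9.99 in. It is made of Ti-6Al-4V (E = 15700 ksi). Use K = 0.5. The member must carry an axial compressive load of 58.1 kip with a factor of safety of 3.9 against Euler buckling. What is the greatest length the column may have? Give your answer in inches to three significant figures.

Buckling occurs about the weak axis: I_min = h·b³/12 with b = 6.23 in (the shorter side).
I_min = 9.99×6.23³/12 = 201.3 in⁴
Required critical load P_cr = n·P = 3.9 × 58.1 = 226.6 kip = 2.266×10^5 lb
From P_cr = π²EI/(K·L)²:  L = (1/K)·√(π²EI/P_cr) = (1/0.5)·√(π²×1.57×10^7×201.3/2.266×10^5)
L = 742 in

L_max ≈ 742 in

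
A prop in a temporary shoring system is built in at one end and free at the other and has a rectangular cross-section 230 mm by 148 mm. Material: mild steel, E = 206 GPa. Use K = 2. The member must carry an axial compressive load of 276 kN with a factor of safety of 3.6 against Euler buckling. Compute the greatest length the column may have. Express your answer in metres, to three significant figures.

Buckling occurs about the weak axis: I_min = h·b³/12 with b = 148 mm (the shorter side).
I_min = 230×148³/12 = 6.213×10^7 mm⁴
I = 6.213×10^-5 m⁴
Required critical load P_cr = n·P = 3.6 × 276 = 993.6 kN = 9.936×10^5 N
From P_cr = π²EI/(K·L)²:  L = (1/K)·√(π²EI/P_cr) = (1/2)·√(π²×2.06×10^11×6.213×10^-5/9.936×10^5)
L = 5.64 m

L_max ≈ 5.64 m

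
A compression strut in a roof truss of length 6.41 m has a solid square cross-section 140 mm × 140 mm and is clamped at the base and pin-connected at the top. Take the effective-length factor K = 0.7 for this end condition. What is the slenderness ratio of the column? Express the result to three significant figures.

λ ≈ 111

For a square r = a/√12 = 140/√12 = 40.41 mm
L_e = K·L = 0.7 × 6.41 m = 4.487 m = 4487.0 mm
λ = L_e / r_min = 4487.0 / 40.41 = 111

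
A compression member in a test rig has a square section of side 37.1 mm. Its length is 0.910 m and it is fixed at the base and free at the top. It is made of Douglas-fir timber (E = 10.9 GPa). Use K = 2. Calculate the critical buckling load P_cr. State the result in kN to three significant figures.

P_cr ≈ 5.13 kN

I = a⁴/12 = 37.1⁴/12 = 1.579×10^5 mm⁴
I = 1.579×10^5 mm⁴ = 1.579×10^-7 m⁴
Effective length L_e = K·L = 2 × 0.910 = 1.820 m
P_cr = π²EI / L_e² = π² × 10.9×10⁹ × 1.579×10^-7 / 1.820² = 5.127×10^3 N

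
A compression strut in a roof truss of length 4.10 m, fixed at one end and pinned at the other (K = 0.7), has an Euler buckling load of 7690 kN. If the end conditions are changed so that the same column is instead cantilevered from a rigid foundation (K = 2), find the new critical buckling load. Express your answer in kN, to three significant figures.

P_cr ≈ 942 kN

P_cr ∝ 1/K², so P_cr,new = P_cr,old × (K_old/K_new)² = 7690 × (0.7/2)²
= 7690 × 0.1225 = 942 kN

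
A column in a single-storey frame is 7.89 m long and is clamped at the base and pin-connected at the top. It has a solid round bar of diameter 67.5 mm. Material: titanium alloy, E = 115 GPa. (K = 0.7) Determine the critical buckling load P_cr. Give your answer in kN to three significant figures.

P_cr ≈ 37.9 kN

I = πd⁴/64 = π×67.5⁴/64 = 1.019×10^6 mm⁴
I = 1.019×10^6 mm⁴ = 1.019×10^-6 m⁴
Effective length L_e = K·L = 0.7 × 7.89 = 5.523 m
P_cr = π²EI / L_e² = π² × 115×10⁹ × 1.019×10^-6 / 5.523² = 3.792×10^4 N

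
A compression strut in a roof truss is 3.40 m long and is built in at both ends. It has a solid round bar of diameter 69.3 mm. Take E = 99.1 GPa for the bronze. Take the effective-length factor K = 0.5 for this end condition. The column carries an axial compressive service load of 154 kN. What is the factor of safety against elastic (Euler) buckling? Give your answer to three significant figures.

I = πd⁴/64 = π×69.3⁴/64 = 1.132×10^6 mm⁴
I = 1.132×10^6 mm⁴ = 1.132×10^-6 m⁴
Effective length L_e = K·L = 0.5 × 3.40 = 1.700 m
P_cr = π²EI / L_e² = π² × 99.1×10⁹ × 1.132×10^-6 / 1.700² = 3.832×10^5 N
Factor of safety n = P_cr / P = 383.16 / 154 = 2.49

n ≈ 2.49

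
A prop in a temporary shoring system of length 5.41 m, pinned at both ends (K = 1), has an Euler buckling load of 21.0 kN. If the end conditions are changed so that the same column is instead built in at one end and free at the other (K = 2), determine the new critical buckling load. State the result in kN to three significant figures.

P_cr ≈ 5.25 kN

P_cr ∝ 1/K², so P_cr,new = P_cr,old × (K_old/K_new)² = 21.0 × (1/2)²
= 21.0 × 0.2500 = 5.25 kN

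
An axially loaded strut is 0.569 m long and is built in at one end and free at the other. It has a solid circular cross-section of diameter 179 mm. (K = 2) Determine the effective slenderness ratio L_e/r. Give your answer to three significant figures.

λ ≈ 25.4

For a solid circle r = d/4 = 179/4 = 44.75 mm
L_e = K·L = 2 × 0.569 m = 1.138 m = 1138.0 mm
λ = L_e / r_min = 1138.0 / 44.75 = 25.4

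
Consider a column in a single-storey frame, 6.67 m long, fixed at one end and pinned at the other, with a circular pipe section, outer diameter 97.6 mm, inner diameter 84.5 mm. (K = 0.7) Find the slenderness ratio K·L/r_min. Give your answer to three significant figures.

λ ≈ 145

d_o = 97.6 mm, d_i = 84.5 mm
I = π(d_o⁴ − d_i⁴)/64 = π(97.6⁴ − 84.50⁴)/64 = 1.952×10^6 mm⁴
A = 1.874×10^3 mm²;  r_min = √(I/A) = √(1.952×10^6/1.874×10^3) = 32.27 mm
L_e = K·L = 0.7 × 6.67 m = 4.669 m = 4669.0 mm
λ = L_e / r_min = 4669.0 / 32.27 = 145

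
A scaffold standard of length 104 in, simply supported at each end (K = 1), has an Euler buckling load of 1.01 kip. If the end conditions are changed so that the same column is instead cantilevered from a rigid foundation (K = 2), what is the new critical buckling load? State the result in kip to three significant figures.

P_cr ∝ 1/K², so P_cr,new = P_cr,old × (K_old/K_new)² = 1.01 × (1/2)²
= 1.01 × 0.2500 = 0.252 kip

P_cr ≈ 0.252 kip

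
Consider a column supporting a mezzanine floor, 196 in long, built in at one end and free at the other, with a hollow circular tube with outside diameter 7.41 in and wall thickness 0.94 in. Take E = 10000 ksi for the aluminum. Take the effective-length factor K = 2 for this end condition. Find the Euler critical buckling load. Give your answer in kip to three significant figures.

P_cr ≈ 65.6 kip

Inner diameter d_i = 7.41 − 2×0.94 = 5.530 in
I = π(d_o⁴ − d_i⁴)/64 = π(7.41⁴ − 5.530⁴)/64 = 102.1 in⁴
Effective length L_e = K·L = 2 × 196 = 392.0 in
P_cr = π²EI / L_e² = π² × 10000×10³ × 102.1 / 392.0² = 6.557×10^4 lb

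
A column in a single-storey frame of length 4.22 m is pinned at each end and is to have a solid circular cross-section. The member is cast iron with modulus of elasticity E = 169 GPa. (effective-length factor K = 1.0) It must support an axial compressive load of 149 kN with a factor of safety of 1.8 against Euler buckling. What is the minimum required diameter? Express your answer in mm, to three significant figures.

Required P_cr = n·P = 1.8 × 149 = 268.2 kN
L_e = K·L = 1 × 4.22 = 4.220 m
Required I = P_cr·L_e²/(π²E) = 2.682×10^5 × 4.220² / (π² × 1.69×10^11) = 2.864×10^-6 m⁴
I_req = 2.864×10^6 mm⁴
Solid circle: I = πd⁴/64  ⇒  d = (64I/π)^(1/4) = (64×2.864×10^6/π)^(1/4) = 87.4 mm

d ≈ 87.4 mm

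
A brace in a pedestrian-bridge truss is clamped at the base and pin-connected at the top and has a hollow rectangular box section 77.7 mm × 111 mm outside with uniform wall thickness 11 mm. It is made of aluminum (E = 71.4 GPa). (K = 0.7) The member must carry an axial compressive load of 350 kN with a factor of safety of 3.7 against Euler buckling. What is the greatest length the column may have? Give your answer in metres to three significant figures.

Inner dimensions: h_i = 111 − 2×11 = 89.00 mm, b_i = 77.7 − 2×11 = 55.70 mm
Weak-axis I_min = (h_o·b_o³ − h_i·b_i³)/12 with b_o = 77.7, b_i = 55.70 mm (shorter outer/inner sides).
I_min = (111×77.7³ − 89.00×55.70³)/12 = 3.057×10^6 mm⁴
I = 3.057×10^-6 m⁴
Required critical load P_cr = n·P = 3.7 × 350 = 1295 kN = 1.295×10^6 N
From P_cr = π²EI/(K·L)²:  L = (1/K)·√(π²EI/P_cr) = (1/0.7)·√(π²×7.14×10^10×3.057×10^-6/1.295×10^6)
L = 1.84 m

L_max ≈ 1.84 m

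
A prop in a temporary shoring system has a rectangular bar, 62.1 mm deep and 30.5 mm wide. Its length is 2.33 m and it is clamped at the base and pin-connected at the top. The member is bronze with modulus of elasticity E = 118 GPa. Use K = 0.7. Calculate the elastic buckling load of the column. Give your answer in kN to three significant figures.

Buckling occurs about the weak axis: I_min = h·b³/12 with b = 30.5 mm (the shorter side).
I_min = 62.1×30.5³/12 = 1.468×10^5 mm⁴
I = 1.468×10^5 mm⁴ = 1.468×10^-7 m⁴
Effective length L_e = K·L = 0.7 × 2.33 = 1.631 m
P_cr = π²EI / L_e² = π² × 118×10⁹ × 1.468×10^-7 / 1.631² = 6.428×10^4 N

P_cr ≈ 64.3 kN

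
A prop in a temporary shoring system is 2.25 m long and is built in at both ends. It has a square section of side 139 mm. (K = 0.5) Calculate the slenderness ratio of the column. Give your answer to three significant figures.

For a square r = a/√12 = 139/√12 = 40.13 mm
L_e = K·L = 0.5 × 2.25 m = 1.125 m = 1125.0 mm
λ = L_e / r_min = 1125.0 / 40.13 = 28.0

λ ≈ 28.0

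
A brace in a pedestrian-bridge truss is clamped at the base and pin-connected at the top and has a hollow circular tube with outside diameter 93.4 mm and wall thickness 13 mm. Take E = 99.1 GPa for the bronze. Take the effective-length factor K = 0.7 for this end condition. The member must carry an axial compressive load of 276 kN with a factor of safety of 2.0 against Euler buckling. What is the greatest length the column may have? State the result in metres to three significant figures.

Inner diameter d_i = 93.4 − 2×13 = 67.40 mm
I = π(d_o⁴ − d_i⁴)/64 = π(93.4⁴ − 67.40⁴)/64 = 2.723×10^6 mm⁴
I = 2.723×10^-6 m⁴
Required critical load P_cr = n·P = 2.0 × 276 = 552.0 kN = 5.520×10^5 N
From P_cr = π²EI/(K·L)²:  L = (1/K)·√(π²EI/P_cr) = (1/0.7)·√(π²×9.91×10^10×2.723×10^-6/5.520×10^5)
L = 3.14 m

L_max ≈ 3.14 m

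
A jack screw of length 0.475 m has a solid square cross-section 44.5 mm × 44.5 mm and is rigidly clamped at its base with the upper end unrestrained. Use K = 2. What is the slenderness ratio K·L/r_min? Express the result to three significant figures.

For a square r = a/√12 = 44.5/√12 = 12.85 mm
L_e = K·L = 2 × 0.475 m = 0.9500 m = 950.00 mm
λ = L_e / r_min = 950.00 / 12.85 = 74.0

λ ≈ 74.0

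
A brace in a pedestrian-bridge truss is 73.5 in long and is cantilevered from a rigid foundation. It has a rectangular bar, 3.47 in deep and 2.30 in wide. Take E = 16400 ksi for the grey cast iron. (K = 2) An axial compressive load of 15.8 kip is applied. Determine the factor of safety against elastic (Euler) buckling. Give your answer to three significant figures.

n ≈ 1.67

Buckling occurs about the weak axis: I_min = h·b³/12 with b = 2.30 in (the shorter side).
I_min = 3.47×2.30³/12 = 3.518 in⁴
Effective length L_e = K·L = 2 × 73.5 = 147.0 in
P_cr = π²EI / L_e² = π² × 16400×10³ × 3.518 / 147.0² = 2.635×10^4 lb
Factor of safety n = P_cr / P = 26.354 / 15.8 = 1.67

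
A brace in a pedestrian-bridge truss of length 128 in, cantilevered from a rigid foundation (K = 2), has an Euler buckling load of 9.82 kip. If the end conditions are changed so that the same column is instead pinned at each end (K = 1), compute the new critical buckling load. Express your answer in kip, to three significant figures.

P_cr ≈ 39.3 kip

P_cr ∝ 1/K², so P_cr,new = P_cr,old × (K_old/K_new)² = 9.82 × (2/1)²
= 9.82 × 4.000 = 39.3 kip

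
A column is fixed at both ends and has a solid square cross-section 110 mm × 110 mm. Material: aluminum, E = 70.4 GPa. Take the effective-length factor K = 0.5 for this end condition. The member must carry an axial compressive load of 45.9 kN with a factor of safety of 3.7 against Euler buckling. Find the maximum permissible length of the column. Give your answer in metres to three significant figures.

I = a⁴/12 = 110⁴/12 = 1.220×10^7 mm⁴
I = 1.220×10^-5 m⁴
Required critical load P_cr = n·P = 3.7 × 45.9 = 169.8 kN = 1.698×10^5 N
From P_cr = π²EI/(K·L)²:  L = (1/K)·√(π²EI/P_cr) = (1/0.5)·√(π²×7.04×10^10×1.220×10^-5/1.698×10^5)
L = 14.1 m

L_max ≈ 14.1 m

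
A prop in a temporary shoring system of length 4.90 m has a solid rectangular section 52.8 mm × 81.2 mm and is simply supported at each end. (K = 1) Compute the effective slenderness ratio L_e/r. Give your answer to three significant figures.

For a rectangle r_min = b/√12 = 52.8/√12 = 15.24 mm
L_e = K·L = 1 × 4.90 m = 4.900 m = 4900.0 mm
λ = L_e / r_min = 4900.0 / 15.24 = 321

λ ≈ 321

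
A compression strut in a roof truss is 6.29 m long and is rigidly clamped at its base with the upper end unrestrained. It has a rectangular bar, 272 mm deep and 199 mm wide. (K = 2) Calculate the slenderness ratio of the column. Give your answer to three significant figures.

Buckling occurs about the weak axis: I_min = h·b³/12 with b = 199 mm (the shorter side).
I_min = 272×199³/12 = 1.786×10^8 mm⁴
A = 5.413×10^4 mm²;  r_min = √(I/A) = √(1.786×10^8/5.413×10^4) = 57.45 mm
L_e = K·L = 2 × 6.29 m = 12.58 m = 12580 mm
λ = L_e / r_min = 12580 / 57.45 = 219

λ ≈ 219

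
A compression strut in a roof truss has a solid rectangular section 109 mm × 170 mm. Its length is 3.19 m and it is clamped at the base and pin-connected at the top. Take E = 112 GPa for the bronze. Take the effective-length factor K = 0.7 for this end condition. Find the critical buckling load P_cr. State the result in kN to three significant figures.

P_cr ≈ 4070 kN

Buckling occurs about the weak axis: I_min = h·b³/12 with b = 109 mm (the shorter side).
I_min = 170×109³/12 = 1.835×10^7 mm⁴
I = 1.835×10^7 mm⁴ = 1.835×10^-5 m⁴
Effective length L_e = K·L = 0.7 × 3.19 = 2.233 m
P_cr = π²EI / L_e² = π² × 112×10⁹ × 1.835×10^-5 / 2.233² = 4.067×10^6 N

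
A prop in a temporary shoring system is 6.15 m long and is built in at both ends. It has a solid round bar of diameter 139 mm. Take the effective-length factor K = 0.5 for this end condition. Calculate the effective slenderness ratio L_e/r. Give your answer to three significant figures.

For a solid circle r = d/4 = 139/4 = 34.75 mm
L_e = K·L = 0.5 × 6.15 m = 3.075 m = 3075.0 mm
λ = L_e / r_min = 3075.0 / 34.75 = 88.5

λ ≈ 88.5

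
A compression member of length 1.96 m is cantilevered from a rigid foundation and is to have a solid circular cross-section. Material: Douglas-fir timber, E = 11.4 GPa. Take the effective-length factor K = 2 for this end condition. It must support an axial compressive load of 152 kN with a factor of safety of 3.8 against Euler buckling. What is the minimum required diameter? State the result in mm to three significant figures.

Required P_cr = n·P = 3.8 × 152 = 577.6 kN
L_e = K·L = 2 × 1.96 = 3.920 m
Required I = P_cr·L_e²/(π²E) = 5.776×10^5 × 3.920² / (π² × 1.14×10^10) = 7.889×10^-5 m⁴
I_req = 7.889×10^7 mm⁴
Solid circle: I = πd⁴/64  ⇒  d = (64I/π)^(1/4) = (64×7.889×10^7/π)^(1/4) = 200 mm

d ≈ 200 mm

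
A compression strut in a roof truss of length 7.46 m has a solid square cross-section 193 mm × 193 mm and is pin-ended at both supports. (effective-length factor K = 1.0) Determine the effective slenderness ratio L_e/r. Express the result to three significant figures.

For a square r = a/√12 = 193/√12 = 55.71 mm
L_e = K·L = 1 × 7.46 m = 7.460 m = 7460.0 mm
λ = L_e / r_min = 7460.0 / 55.71 = 134

λ ≈ 134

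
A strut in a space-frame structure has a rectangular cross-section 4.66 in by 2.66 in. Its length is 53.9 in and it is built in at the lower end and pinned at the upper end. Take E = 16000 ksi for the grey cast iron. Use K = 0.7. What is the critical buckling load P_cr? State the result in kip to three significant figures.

P_cr ≈ 811 kip

Buckling occurs about the weak axis: I_min = h·b³/12 with b = 2.66 in (the shorter side).
I_min = 4.66×2.66³/12 = 7.309 in⁴
Effective length L_e = K·L = 0.7 × 53.9 = 37.73 in
P_cr = π²EI / L_e² = π² × 16000×10³ × 7.309 / 37.73² = 8.108×10^5 lb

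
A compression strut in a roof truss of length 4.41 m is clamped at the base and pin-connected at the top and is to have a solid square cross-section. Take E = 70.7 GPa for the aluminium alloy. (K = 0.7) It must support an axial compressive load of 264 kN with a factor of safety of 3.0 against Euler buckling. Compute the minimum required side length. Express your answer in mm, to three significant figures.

a ≈ 107 mm

Required P_cr = n·P = 3.0 × 264 = 792.0 kN
L_e = K·L = 0.7 × 4.41 = 3.087 m
Required I = P_cr·L_e²/(π²E) = 7.920×10^5 × 3.087² / (π² × 7.07×10^10) = 1.082×10^-5 m⁴
I_req = 1.082×10^7 mm⁴
Solid square: I = a⁴/12  ⇒  a = (12I)^(1/4) = (12×1.082×10^7)^(1/4) = 107 mm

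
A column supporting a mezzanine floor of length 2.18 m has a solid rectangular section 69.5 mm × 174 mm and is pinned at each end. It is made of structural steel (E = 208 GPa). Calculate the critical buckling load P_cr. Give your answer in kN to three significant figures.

Buckling occurs about the weak axis: I_min = h·b³/12 with b = 69.5 mm (the shorter side).
I_min = 174×69.5³/12 = 4.868×10^6 mm⁴
I = 4.868×10^6 mm⁴ = 4.868×10^-6 m⁴
Effective length L_e = K·L = 1 × 2.18 = 2.180 m
P_cr = π²EI / L_e² = π² × 208×10⁹ × 4.868×10^-6 / 2.180² = 2.103×10^6 N

P_cr ≈ 2100 kN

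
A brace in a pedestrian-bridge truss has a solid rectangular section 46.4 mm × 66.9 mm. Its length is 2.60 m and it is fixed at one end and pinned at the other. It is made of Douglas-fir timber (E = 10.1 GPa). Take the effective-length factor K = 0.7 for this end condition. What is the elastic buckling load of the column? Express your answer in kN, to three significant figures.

P_cr ≈ 16.8 kN

Buckling occurs about the weak axis: I_min = h·b³/12 with b = 46.4 mm (the shorter side).
I_min = 66.9×46.4³/12 = 5.569×10^5 mm⁴
I = 5.569×10^5 mm⁴ = 5.569×10^-7 m⁴
Effective length L_e = K·L = 0.7 × 2.60 = 1.820 m
P_cr = π²EI / L_e² = π² × 10.1×10⁹ × 5.569×10^-7 / 1.820² = 1.676×10^4 N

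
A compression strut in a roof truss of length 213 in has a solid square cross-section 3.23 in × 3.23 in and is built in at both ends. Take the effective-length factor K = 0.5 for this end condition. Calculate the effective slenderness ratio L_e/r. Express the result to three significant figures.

λ ≈ 114

For a square r = a/√12 = 3.23/√12 = 0.9324 in
L_e = K·L = 0.5 × 213 = 106.5 in
λ = L_e / r_min = 106.50 / 0.9324 = 114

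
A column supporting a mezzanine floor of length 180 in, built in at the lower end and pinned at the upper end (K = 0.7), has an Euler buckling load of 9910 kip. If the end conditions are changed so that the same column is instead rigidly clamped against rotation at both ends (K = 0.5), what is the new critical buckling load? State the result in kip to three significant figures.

P_cr ≈ 19400 kip

P_cr ∝ 1/K², so P_cr,new = P_cr,old × (K_old/K_new)² = 9910 × (0.7/0.5)²
= 9910 × 1.960 = 19400 kip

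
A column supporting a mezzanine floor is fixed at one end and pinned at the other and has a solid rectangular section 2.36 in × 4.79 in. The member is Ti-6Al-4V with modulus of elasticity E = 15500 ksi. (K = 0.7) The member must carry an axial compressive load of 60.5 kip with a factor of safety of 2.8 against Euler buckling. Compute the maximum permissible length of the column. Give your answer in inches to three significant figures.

L_max ≈ 98.3 in

Buckling occurs about the weak axis: I_min = h·b³/12 with b = 2.36 in (the shorter side).
I_min = 4.79×2.36³/12 = 5.247 in⁴
Required critical load P_cr = n·P = 2.8 × 60.5 = 169.4 kip = 1.694×10^5 lb
From P_cr = π²EI/(K·L)²:  L = (1/K)·√(π²EI/P_cr) = (1/0.7)·√(π²×1.55×10^7×5.247/1.694×10^5)
L = 98.3 in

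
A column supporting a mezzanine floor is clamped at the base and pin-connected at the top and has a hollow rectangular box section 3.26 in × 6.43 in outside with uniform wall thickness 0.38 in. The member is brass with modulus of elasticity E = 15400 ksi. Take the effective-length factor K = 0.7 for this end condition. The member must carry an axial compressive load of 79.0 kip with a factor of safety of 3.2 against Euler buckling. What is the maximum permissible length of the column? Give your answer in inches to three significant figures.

L_max ≈ 117 in

Inner dimensions: h_i = 6.43 − 2×0.38 = 5.670 in, b_i = 3.26 − 2×0.38 = 2.500 in
Weak-axis I_min = (h_o·b_o³ − h_i·b_i³)/12 with b_o = 3.26, b_i = 2.500 in (shorter outer/inner sides).
I_min = (6.43×3.26³ − 5.670×2.500³)/12 = 11.18 in⁴
Required critical load P_cr = n·P = 3.2 × 79.0 = 252.8 kip = 2.528×10^5 lb
From P_cr = π²EI/(K·L)²:  L = (1/K)·√(π²EI/P_cr) = (1/0.7)·√(π²×1.54×10^7×11.18/2.528×10^5)
L = 117 in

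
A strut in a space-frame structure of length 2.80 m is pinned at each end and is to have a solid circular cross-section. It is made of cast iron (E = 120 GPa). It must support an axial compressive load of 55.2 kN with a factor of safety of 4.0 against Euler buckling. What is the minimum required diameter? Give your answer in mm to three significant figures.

Required P_cr = n·P = 4.0 × 55.2 = 220.8 kN
L_e = K·L = 1 × 2.80 = 2.800 m
Required I = P_cr·L_e²/(π²E) = 2.208×10^5 × 2.800² / (π² × 1.20×10^11) = 1.462×10^-6 m⁴
I_req = 1.462×10^6 mm⁴
Solid circle: I = πd⁴/64  ⇒  d = (64I/π)^(1/4) = (64×1.462×10^6/π)^(1/4) = 73.9 mm

d ≈ 73.9 mm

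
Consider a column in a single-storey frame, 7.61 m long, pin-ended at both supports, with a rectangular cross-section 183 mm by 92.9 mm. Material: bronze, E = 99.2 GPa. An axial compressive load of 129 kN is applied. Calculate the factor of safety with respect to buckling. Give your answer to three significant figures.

Buckling occurs about the weak axis: I_min = h·b³/12 with b = 92.9 mm (the shorter side).
I_min = 183×92.9³/12 = 1.223×10^7 mm⁴
I = 1.223×10^7 mm⁴ = 1.223×10^-5 m⁴
Effective length L_e = K·L = 1 × 7.61 = 7.610 m
P_cr = π²EI / L_e² = π² × 99.2×10⁹ × 1.223×10^-5 / 7.610² = 2.067×10^5 N
Factor of safety n = P_cr / P = 206.71 / 129 = 1.60

n ≈ 1.60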